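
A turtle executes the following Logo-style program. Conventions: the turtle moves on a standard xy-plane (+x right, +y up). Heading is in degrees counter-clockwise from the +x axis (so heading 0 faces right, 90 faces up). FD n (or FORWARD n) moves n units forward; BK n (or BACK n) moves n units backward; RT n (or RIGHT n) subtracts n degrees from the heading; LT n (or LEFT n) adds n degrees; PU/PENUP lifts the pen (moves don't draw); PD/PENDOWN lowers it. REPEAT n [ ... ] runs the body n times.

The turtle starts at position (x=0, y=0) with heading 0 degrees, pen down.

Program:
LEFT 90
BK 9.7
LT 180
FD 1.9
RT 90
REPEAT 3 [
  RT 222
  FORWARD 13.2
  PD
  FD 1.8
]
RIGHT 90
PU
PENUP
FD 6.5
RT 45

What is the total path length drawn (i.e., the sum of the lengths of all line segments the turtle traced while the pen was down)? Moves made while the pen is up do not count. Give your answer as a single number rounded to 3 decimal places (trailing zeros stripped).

Executing turtle program step by step:
Start: pos=(0,0), heading=0, pen down
LT 90: heading 0 -> 90
BK 9.7: (0,0) -> (0,-9.7) [heading=90, draw]
LT 180: heading 90 -> 270
FD 1.9: (0,-9.7) -> (0,-11.6) [heading=270, draw]
RT 90: heading 270 -> 180
REPEAT 3 [
  -- iteration 1/3 --
  RT 222: heading 180 -> 318
  FD 13.2: (0,-11.6) -> (9.81,-20.433) [heading=318, draw]
  PD: pen down
  FD 1.8: (9.81,-20.433) -> (11.147,-21.637) [heading=318, draw]
  -- iteration 2/3 --
  RT 222: heading 318 -> 96
  FD 13.2: (11.147,-21.637) -> (9.767,-8.509) [heading=96, draw]
  PD: pen down
  FD 1.8: (9.767,-8.509) -> (9.579,-6.719) [heading=96, draw]
  -- iteration 3/3 --
  RT 222: heading 96 -> 234
  FD 13.2: (9.579,-6.719) -> (1.82,-17.398) [heading=234, draw]
  PD: pen down
  FD 1.8: (1.82,-17.398) -> (0.762,-18.854) [heading=234, draw]
]
RT 90: heading 234 -> 144
PU: pen up
PU: pen up
FD 6.5: (0.762,-18.854) -> (-4.496,-15.034) [heading=144, move]
RT 45: heading 144 -> 99
Final: pos=(-4.496,-15.034), heading=99, 8 segment(s) drawn

Segment lengths:
  seg 1: (0,0) -> (0,-9.7), length = 9.7
  seg 2: (0,-9.7) -> (0,-11.6), length = 1.9
  seg 3: (0,-11.6) -> (9.81,-20.433), length = 13.2
  seg 4: (9.81,-20.433) -> (11.147,-21.637), length = 1.8
  seg 5: (11.147,-21.637) -> (9.767,-8.509), length = 13.2
  seg 6: (9.767,-8.509) -> (9.579,-6.719), length = 1.8
  seg 7: (9.579,-6.719) -> (1.82,-17.398), length = 13.2
  seg 8: (1.82,-17.398) -> (0.762,-18.854), length = 1.8
Total = 56.6

Answer: 56.6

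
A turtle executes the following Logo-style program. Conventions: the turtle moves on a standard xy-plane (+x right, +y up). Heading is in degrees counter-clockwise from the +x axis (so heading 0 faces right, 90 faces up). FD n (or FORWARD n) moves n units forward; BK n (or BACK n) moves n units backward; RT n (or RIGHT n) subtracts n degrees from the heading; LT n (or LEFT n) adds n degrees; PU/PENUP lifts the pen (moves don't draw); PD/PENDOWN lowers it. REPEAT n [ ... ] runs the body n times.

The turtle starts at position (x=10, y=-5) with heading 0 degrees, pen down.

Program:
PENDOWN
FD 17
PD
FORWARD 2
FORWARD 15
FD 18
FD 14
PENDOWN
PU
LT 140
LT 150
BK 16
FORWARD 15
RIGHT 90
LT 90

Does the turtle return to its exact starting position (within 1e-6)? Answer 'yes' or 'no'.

Executing turtle program step by step:
Start: pos=(10,-5), heading=0, pen down
PD: pen down
FD 17: (10,-5) -> (27,-5) [heading=0, draw]
PD: pen down
FD 2: (27,-5) -> (29,-5) [heading=0, draw]
FD 15: (29,-5) -> (44,-5) [heading=0, draw]
FD 18: (44,-5) -> (62,-5) [heading=0, draw]
FD 14: (62,-5) -> (76,-5) [heading=0, draw]
PD: pen down
PU: pen up
LT 140: heading 0 -> 140
LT 150: heading 140 -> 290
BK 16: (76,-5) -> (70.528,10.035) [heading=290, move]
FD 15: (70.528,10.035) -> (75.658,-4.06) [heading=290, move]
RT 90: heading 290 -> 200
LT 90: heading 200 -> 290
Final: pos=(75.658,-4.06), heading=290, 5 segment(s) drawn

Start position: (10, -5)
Final position: (75.658, -4.06)
Distance = 65.665; >= 1e-6 -> NOT closed

Answer: no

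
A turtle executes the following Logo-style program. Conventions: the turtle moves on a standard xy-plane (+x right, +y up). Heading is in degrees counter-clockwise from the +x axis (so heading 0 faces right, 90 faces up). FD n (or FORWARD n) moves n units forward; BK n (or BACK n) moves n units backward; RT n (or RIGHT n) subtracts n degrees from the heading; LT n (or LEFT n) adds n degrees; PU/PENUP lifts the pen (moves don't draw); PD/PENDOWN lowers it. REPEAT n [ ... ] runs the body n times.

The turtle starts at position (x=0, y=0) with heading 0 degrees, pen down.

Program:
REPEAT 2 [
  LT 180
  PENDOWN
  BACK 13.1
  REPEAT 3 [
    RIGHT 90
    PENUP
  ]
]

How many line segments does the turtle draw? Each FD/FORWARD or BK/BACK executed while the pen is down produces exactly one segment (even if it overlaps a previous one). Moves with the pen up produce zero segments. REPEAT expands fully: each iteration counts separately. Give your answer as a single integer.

Answer: 2

Derivation:
Executing turtle program step by step:
Start: pos=(0,0), heading=0, pen down
REPEAT 2 [
  -- iteration 1/2 --
  LT 180: heading 0 -> 180
  PD: pen down
  BK 13.1: (0,0) -> (13.1,0) [heading=180, draw]
  REPEAT 3 [
    -- iteration 1/3 --
    RT 90: heading 180 -> 90
    PU: pen up
    -- iteration 2/3 --
    RT 90: heading 90 -> 0
    PU: pen up
    -- iteration 3/3 --
    RT 90: heading 0 -> 270
    PU: pen up
  ]
  -- iteration 2/2 --
  LT 180: heading 270 -> 90
  PD: pen down
  BK 13.1: (13.1,0) -> (13.1,-13.1) [heading=90, draw]
  REPEAT 3 [
    -- iteration 1/3 --
    RT 90: heading 90 -> 0
    PU: pen up
    -- iteration 2/3 --
    RT 90: heading 0 -> 270
    PU: pen up
    -- iteration 3/3 --
    RT 90: heading 270 -> 180
    PU: pen up
  ]
]
Final: pos=(13.1,-13.1), heading=180, 2 segment(s) drawn
Segments drawn: 2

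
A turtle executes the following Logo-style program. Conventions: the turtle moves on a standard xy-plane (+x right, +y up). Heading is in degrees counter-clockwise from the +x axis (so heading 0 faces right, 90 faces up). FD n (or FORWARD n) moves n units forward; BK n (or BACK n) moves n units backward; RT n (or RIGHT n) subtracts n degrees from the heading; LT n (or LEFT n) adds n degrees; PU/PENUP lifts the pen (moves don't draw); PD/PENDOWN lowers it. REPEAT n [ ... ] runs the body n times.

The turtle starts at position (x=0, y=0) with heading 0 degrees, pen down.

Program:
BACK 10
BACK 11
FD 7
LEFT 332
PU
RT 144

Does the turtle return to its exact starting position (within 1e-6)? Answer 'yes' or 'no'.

Executing turtle program step by step:
Start: pos=(0,0), heading=0, pen down
BK 10: (0,0) -> (-10,0) [heading=0, draw]
BK 11: (-10,0) -> (-21,0) [heading=0, draw]
FD 7: (-21,0) -> (-14,0) [heading=0, draw]
LT 332: heading 0 -> 332
PU: pen up
RT 144: heading 332 -> 188
Final: pos=(-14,0), heading=188, 3 segment(s) drawn

Start position: (0, 0)
Final position: (-14, 0)
Distance = 14; >= 1e-6 -> NOT closed

Answer: no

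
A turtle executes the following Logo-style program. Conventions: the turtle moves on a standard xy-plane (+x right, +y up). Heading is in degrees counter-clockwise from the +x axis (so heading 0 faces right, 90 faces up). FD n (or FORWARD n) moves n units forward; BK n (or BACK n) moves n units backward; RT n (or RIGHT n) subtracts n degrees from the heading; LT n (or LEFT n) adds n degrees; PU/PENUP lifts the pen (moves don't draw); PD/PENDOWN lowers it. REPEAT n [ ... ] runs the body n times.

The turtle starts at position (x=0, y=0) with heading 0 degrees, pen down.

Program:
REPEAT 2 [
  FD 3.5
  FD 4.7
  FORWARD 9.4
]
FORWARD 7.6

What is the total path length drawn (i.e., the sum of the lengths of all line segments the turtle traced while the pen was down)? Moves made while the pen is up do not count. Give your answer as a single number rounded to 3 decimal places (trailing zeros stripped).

Executing turtle program step by step:
Start: pos=(0,0), heading=0, pen down
REPEAT 2 [
  -- iteration 1/2 --
  FD 3.5: (0,0) -> (3.5,0) [heading=0, draw]
  FD 4.7: (3.5,0) -> (8.2,0) [heading=0, draw]
  FD 9.4: (8.2,0) -> (17.6,0) [heading=0, draw]
  -- iteration 2/2 --
  FD 3.5: (17.6,0) -> (21.1,0) [heading=0, draw]
  FD 4.7: (21.1,0) -> (25.8,0) [heading=0, draw]
  FD 9.4: (25.8,0) -> (35.2,0) [heading=0, draw]
]
FD 7.6: (35.2,0) -> (42.8,0) [heading=0, draw]
Final: pos=(42.8,0), heading=0, 7 segment(s) drawn

Segment lengths:
  seg 1: (0,0) -> (3.5,0), length = 3.5
  seg 2: (3.5,0) -> (8.2,0), length = 4.7
  seg 3: (8.2,0) -> (17.6,0), length = 9.4
  seg 4: (17.6,0) -> (21.1,0), length = 3.5
  seg 5: (21.1,0) -> (25.8,0), length = 4.7
  seg 6: (25.8,0) -> (35.2,0), length = 9.4
  seg 7: (35.2,0) -> (42.8,0), length = 7.6
Total = 42.8

Answer: 42.8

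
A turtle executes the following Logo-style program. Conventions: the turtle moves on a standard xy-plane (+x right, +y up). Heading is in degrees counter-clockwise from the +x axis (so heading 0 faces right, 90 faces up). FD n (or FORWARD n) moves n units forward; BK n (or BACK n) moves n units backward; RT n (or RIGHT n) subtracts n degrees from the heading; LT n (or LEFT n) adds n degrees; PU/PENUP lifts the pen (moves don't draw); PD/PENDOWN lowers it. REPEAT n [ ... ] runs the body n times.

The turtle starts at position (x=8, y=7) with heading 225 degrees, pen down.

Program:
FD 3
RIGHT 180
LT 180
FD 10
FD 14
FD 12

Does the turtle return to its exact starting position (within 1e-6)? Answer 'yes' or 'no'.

Answer: no

Derivation:
Executing turtle program step by step:
Start: pos=(8,7), heading=225, pen down
FD 3: (8,7) -> (5.879,4.879) [heading=225, draw]
RT 180: heading 225 -> 45
LT 180: heading 45 -> 225
FD 10: (5.879,4.879) -> (-1.192,-2.192) [heading=225, draw]
FD 14: (-1.192,-2.192) -> (-11.092,-12.092) [heading=225, draw]
FD 12: (-11.092,-12.092) -> (-19.577,-20.577) [heading=225, draw]
Final: pos=(-19.577,-20.577), heading=225, 4 segment(s) drawn

Start position: (8, 7)
Final position: (-19.577, -20.577)
Distance = 39; >= 1e-6 -> NOT closed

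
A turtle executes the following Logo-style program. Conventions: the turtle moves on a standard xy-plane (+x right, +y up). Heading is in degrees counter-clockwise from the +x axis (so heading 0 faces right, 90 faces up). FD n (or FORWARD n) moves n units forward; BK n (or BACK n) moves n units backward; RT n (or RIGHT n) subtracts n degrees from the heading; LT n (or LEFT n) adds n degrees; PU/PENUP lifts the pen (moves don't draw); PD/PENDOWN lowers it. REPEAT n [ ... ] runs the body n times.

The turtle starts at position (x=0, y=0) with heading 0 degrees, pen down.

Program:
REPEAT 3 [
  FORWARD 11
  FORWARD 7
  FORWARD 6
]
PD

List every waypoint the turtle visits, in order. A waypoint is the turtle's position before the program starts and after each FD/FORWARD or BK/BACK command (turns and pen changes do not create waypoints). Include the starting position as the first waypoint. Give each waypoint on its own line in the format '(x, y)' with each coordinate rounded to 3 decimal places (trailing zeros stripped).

Executing turtle program step by step:
Start: pos=(0,0), heading=0, pen down
REPEAT 3 [
  -- iteration 1/3 --
  FD 11: (0,0) -> (11,0) [heading=0, draw]
  FD 7: (11,0) -> (18,0) [heading=0, draw]
  FD 6: (18,0) -> (24,0) [heading=0, draw]
  -- iteration 2/3 --
  FD 11: (24,0) -> (35,0) [heading=0, draw]
  FD 7: (35,0) -> (42,0) [heading=0, draw]
  FD 6: (42,0) -> (48,0) [heading=0, draw]
  -- iteration 3/3 --
  FD 11: (48,0) -> (59,0) [heading=0, draw]
  FD 7: (59,0) -> (66,0) [heading=0, draw]
  FD 6: (66,0) -> (72,0) [heading=0, draw]
]
PD: pen down
Final: pos=(72,0), heading=0, 9 segment(s) drawn
Waypoints (10 total):
(0, 0)
(11, 0)
(18, 0)
(24, 0)
(35, 0)
(42, 0)
(48, 0)
(59, 0)
(66, 0)
(72, 0)

Answer: (0, 0)
(11, 0)
(18, 0)
(24, 0)
(35, 0)
(42, 0)
(48, 0)
(59, 0)
(66, 0)
(72, 0)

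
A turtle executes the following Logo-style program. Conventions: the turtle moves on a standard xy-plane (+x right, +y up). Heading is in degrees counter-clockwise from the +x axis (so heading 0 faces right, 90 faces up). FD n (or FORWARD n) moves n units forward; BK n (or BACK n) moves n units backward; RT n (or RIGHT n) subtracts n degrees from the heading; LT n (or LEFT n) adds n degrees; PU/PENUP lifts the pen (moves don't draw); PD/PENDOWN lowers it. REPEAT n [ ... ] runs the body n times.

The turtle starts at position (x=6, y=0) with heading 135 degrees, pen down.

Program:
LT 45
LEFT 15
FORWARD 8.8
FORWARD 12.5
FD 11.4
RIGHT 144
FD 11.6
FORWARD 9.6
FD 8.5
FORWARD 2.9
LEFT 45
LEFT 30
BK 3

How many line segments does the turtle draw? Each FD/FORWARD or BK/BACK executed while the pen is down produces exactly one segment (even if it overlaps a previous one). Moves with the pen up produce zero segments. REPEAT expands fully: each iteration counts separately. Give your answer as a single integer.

Executing turtle program step by step:
Start: pos=(6,0), heading=135, pen down
LT 45: heading 135 -> 180
LT 15: heading 180 -> 195
FD 8.8: (6,0) -> (-2.5,-2.278) [heading=195, draw]
FD 12.5: (-2.5,-2.278) -> (-14.574,-5.513) [heading=195, draw]
FD 11.4: (-14.574,-5.513) -> (-25.586,-8.463) [heading=195, draw]
RT 144: heading 195 -> 51
FD 11.6: (-25.586,-8.463) -> (-18.286,0.552) [heading=51, draw]
FD 9.6: (-18.286,0.552) -> (-12.244,8.012) [heading=51, draw]
FD 8.5: (-12.244,8.012) -> (-6.895,14.618) [heading=51, draw]
FD 2.9: (-6.895,14.618) -> (-5.07,16.872) [heading=51, draw]
LT 45: heading 51 -> 96
LT 30: heading 96 -> 126
BK 3: (-5.07,16.872) -> (-3.307,14.445) [heading=126, draw]
Final: pos=(-3.307,14.445), heading=126, 8 segment(s) drawn
Segments drawn: 8

Answer: 8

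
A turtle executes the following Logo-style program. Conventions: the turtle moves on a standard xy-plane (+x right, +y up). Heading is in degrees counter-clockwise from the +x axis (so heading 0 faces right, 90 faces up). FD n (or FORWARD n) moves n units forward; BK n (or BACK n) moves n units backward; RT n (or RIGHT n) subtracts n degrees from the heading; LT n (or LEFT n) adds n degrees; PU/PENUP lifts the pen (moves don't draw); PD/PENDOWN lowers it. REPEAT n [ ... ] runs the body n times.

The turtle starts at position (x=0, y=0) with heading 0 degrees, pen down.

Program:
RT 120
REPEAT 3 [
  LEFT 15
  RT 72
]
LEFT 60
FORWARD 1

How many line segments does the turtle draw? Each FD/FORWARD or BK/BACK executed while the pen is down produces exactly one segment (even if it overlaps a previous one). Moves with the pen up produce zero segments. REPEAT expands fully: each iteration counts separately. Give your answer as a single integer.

Executing turtle program step by step:
Start: pos=(0,0), heading=0, pen down
RT 120: heading 0 -> 240
REPEAT 3 [
  -- iteration 1/3 --
  LT 15: heading 240 -> 255
  RT 72: heading 255 -> 183
  -- iteration 2/3 --
  LT 15: heading 183 -> 198
  RT 72: heading 198 -> 126
  -- iteration 3/3 --
  LT 15: heading 126 -> 141
  RT 72: heading 141 -> 69
]
LT 60: heading 69 -> 129
FD 1: (0,0) -> (-0.629,0.777) [heading=129, draw]
Final: pos=(-0.629,0.777), heading=129, 1 segment(s) drawn
Segments drawn: 1

Answer: 1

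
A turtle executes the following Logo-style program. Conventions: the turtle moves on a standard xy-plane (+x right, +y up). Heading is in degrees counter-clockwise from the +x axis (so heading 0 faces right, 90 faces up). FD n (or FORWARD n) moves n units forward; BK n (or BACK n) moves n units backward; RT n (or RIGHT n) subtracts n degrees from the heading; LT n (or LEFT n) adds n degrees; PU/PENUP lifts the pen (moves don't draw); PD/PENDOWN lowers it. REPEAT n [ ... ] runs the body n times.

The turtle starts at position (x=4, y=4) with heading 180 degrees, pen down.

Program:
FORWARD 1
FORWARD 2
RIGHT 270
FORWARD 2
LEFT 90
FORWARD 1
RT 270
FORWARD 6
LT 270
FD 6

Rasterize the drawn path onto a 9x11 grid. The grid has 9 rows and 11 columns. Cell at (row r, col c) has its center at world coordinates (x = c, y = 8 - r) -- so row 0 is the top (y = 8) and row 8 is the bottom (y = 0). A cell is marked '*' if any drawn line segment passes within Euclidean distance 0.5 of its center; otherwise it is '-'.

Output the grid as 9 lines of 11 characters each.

Answer: --*******--
--*--------
--*--------
--*--------
-****------
-**--------
-**--------
-----------
-----------

Derivation:
Segment 0: (4,4) -> (3,4)
Segment 1: (3,4) -> (1,4)
Segment 2: (1,4) -> (1,2)
Segment 3: (1,2) -> (2,2)
Segment 4: (2,2) -> (2,8)
Segment 5: (2,8) -> (8,8)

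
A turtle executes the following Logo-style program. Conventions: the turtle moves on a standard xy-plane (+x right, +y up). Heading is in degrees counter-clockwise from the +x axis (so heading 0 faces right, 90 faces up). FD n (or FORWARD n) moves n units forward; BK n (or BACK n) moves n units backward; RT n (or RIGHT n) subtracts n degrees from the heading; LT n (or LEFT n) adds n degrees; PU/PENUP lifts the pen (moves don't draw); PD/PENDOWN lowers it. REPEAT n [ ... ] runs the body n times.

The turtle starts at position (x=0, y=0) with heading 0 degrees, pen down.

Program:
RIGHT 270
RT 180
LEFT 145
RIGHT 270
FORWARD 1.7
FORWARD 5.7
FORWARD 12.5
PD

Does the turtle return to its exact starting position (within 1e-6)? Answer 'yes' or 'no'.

Executing turtle program step by step:
Start: pos=(0,0), heading=0, pen down
RT 270: heading 0 -> 90
RT 180: heading 90 -> 270
LT 145: heading 270 -> 55
RT 270: heading 55 -> 145
FD 1.7: (0,0) -> (-1.393,0.975) [heading=145, draw]
FD 5.7: (-1.393,0.975) -> (-6.062,4.244) [heading=145, draw]
FD 12.5: (-6.062,4.244) -> (-16.301,11.414) [heading=145, draw]
PD: pen down
Final: pos=(-16.301,11.414), heading=145, 3 segment(s) drawn

Start position: (0, 0)
Final position: (-16.301, 11.414)
Distance = 19.9; >= 1e-6 -> NOT closed

Answer: no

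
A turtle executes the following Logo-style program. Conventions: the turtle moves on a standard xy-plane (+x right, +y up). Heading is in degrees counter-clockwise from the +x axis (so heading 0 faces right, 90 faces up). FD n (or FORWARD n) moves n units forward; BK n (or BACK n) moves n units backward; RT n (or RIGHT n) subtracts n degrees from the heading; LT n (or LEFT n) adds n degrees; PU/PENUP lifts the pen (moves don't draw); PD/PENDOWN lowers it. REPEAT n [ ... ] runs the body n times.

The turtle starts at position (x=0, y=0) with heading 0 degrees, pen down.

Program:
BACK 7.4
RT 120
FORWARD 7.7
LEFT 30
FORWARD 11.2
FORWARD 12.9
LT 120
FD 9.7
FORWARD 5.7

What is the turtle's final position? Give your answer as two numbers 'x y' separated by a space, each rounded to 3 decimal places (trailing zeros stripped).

Answer: 2.087 -23.068

Derivation:
Executing turtle program step by step:
Start: pos=(0,0), heading=0, pen down
BK 7.4: (0,0) -> (-7.4,0) [heading=0, draw]
RT 120: heading 0 -> 240
FD 7.7: (-7.4,0) -> (-11.25,-6.668) [heading=240, draw]
LT 30: heading 240 -> 270
FD 11.2: (-11.25,-6.668) -> (-11.25,-17.868) [heading=270, draw]
FD 12.9: (-11.25,-17.868) -> (-11.25,-30.768) [heading=270, draw]
LT 120: heading 270 -> 30
FD 9.7: (-11.25,-30.768) -> (-2.85,-25.918) [heading=30, draw]
FD 5.7: (-2.85,-25.918) -> (2.087,-23.068) [heading=30, draw]
Final: pos=(2.087,-23.068), heading=30, 6 segment(s) drawn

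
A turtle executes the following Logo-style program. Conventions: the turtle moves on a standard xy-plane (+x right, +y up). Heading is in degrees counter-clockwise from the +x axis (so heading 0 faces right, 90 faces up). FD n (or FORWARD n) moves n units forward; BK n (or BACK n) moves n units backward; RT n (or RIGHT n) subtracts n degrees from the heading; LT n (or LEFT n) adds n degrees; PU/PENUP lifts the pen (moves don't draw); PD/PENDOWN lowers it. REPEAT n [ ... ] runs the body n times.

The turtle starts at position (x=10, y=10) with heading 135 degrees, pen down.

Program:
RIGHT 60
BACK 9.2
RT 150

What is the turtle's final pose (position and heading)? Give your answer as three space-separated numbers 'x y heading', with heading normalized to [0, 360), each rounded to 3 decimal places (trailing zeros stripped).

Answer: 7.619 1.113 285

Derivation:
Executing turtle program step by step:
Start: pos=(10,10), heading=135, pen down
RT 60: heading 135 -> 75
BK 9.2: (10,10) -> (7.619,1.113) [heading=75, draw]
RT 150: heading 75 -> 285
Final: pos=(7.619,1.113), heading=285, 1 segment(s) drawn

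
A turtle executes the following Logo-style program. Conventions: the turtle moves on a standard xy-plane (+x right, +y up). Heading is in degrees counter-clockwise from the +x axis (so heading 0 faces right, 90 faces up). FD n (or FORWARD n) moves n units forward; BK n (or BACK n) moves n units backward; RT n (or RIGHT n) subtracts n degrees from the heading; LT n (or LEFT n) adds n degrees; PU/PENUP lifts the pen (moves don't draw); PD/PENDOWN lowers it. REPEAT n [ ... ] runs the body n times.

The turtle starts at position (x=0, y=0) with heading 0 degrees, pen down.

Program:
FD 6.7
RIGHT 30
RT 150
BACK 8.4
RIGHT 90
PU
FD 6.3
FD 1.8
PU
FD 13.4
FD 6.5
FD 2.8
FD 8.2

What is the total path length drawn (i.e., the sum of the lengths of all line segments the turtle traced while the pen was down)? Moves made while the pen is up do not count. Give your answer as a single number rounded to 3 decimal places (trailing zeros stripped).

Answer: 15.1

Derivation:
Executing turtle program step by step:
Start: pos=(0,0), heading=0, pen down
FD 6.7: (0,0) -> (6.7,0) [heading=0, draw]
RT 30: heading 0 -> 330
RT 150: heading 330 -> 180
BK 8.4: (6.7,0) -> (15.1,0) [heading=180, draw]
RT 90: heading 180 -> 90
PU: pen up
FD 6.3: (15.1,0) -> (15.1,6.3) [heading=90, move]
FD 1.8: (15.1,6.3) -> (15.1,8.1) [heading=90, move]
PU: pen up
FD 13.4: (15.1,8.1) -> (15.1,21.5) [heading=90, move]
FD 6.5: (15.1,21.5) -> (15.1,28) [heading=90, move]
FD 2.8: (15.1,28) -> (15.1,30.8) [heading=90, move]
FD 8.2: (15.1,30.8) -> (15.1,39) [heading=90, move]
Final: pos=(15.1,39), heading=90, 2 segment(s) drawn

Segment lengths:
  seg 1: (0,0) -> (6.7,0), length = 6.7
  seg 2: (6.7,0) -> (15.1,0), length = 8.4
Total = 15.1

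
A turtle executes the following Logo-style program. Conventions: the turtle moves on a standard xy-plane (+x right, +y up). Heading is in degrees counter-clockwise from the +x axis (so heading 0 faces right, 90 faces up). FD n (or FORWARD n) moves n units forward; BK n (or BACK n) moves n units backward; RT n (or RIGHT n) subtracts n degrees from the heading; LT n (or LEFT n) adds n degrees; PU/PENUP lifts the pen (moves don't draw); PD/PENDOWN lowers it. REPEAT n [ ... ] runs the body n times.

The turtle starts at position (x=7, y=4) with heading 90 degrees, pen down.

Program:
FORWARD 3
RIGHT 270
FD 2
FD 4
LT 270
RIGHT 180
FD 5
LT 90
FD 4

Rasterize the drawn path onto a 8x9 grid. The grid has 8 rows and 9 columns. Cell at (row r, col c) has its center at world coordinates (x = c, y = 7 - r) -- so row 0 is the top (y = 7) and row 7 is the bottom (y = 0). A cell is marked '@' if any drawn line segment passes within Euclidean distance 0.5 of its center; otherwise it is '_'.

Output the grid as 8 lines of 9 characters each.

Answer: _@@@@@@@_
_@_____@_
_@_____@_
_@_____@_
_@_______
_@@@@@___
_________
_________

Derivation:
Segment 0: (7,4) -> (7,7)
Segment 1: (7,7) -> (5,7)
Segment 2: (5,7) -> (1,7)
Segment 3: (1,7) -> (1,2)
Segment 4: (1,2) -> (5,2)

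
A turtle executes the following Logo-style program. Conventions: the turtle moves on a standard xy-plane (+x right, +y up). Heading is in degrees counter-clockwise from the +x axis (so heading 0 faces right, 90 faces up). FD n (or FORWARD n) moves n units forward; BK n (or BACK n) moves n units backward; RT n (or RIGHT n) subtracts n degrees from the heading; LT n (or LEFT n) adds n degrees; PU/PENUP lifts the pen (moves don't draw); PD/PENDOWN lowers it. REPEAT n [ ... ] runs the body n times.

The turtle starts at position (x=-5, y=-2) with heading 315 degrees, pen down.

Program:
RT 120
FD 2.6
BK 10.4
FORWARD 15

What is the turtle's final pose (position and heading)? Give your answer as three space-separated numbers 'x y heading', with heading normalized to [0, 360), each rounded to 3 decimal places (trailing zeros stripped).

Executing turtle program step by step:
Start: pos=(-5,-2), heading=315, pen down
RT 120: heading 315 -> 195
FD 2.6: (-5,-2) -> (-7.511,-2.673) [heading=195, draw]
BK 10.4: (-7.511,-2.673) -> (2.534,0.019) [heading=195, draw]
FD 15: (2.534,0.019) -> (-11.955,-3.863) [heading=195, draw]
Final: pos=(-11.955,-3.863), heading=195, 3 segment(s) drawn

Answer: -11.955 -3.863 195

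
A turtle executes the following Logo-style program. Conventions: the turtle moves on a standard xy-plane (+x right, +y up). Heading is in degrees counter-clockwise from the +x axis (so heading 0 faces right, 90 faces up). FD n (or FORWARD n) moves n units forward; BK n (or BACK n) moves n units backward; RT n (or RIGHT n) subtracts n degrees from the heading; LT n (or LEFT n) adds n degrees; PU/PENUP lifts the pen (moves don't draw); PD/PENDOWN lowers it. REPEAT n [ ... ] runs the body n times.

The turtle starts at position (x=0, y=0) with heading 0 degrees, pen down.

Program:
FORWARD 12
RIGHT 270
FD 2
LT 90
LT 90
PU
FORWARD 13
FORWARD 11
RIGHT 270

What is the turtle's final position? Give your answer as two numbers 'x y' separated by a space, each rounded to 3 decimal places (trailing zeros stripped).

Answer: 12 -22

Derivation:
Executing turtle program step by step:
Start: pos=(0,0), heading=0, pen down
FD 12: (0,0) -> (12,0) [heading=0, draw]
RT 270: heading 0 -> 90
FD 2: (12,0) -> (12,2) [heading=90, draw]
LT 90: heading 90 -> 180
LT 90: heading 180 -> 270
PU: pen up
FD 13: (12,2) -> (12,-11) [heading=270, move]
FD 11: (12,-11) -> (12,-22) [heading=270, move]
RT 270: heading 270 -> 0
Final: pos=(12,-22), heading=0, 2 segment(s) drawn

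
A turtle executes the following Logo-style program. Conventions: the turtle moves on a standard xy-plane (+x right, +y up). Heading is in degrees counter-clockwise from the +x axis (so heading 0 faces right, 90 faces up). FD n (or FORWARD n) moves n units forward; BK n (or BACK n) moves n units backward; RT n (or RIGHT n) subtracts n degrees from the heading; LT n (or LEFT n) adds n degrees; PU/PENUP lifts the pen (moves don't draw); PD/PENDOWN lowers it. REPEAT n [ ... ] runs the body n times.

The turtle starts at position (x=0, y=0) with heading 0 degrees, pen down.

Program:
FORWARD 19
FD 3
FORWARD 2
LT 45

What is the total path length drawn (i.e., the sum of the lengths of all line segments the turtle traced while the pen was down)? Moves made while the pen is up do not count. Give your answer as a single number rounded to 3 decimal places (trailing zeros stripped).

Answer: 24

Derivation:
Executing turtle program step by step:
Start: pos=(0,0), heading=0, pen down
FD 19: (0,0) -> (19,0) [heading=0, draw]
FD 3: (19,0) -> (22,0) [heading=0, draw]
FD 2: (22,0) -> (24,0) [heading=0, draw]
LT 45: heading 0 -> 45
Final: pos=(24,0), heading=45, 3 segment(s) drawn

Segment lengths:
  seg 1: (0,0) -> (19,0), length = 19
  seg 2: (19,0) -> (22,0), length = 3
  seg 3: (22,0) -> (24,0), length = 2
Total = 24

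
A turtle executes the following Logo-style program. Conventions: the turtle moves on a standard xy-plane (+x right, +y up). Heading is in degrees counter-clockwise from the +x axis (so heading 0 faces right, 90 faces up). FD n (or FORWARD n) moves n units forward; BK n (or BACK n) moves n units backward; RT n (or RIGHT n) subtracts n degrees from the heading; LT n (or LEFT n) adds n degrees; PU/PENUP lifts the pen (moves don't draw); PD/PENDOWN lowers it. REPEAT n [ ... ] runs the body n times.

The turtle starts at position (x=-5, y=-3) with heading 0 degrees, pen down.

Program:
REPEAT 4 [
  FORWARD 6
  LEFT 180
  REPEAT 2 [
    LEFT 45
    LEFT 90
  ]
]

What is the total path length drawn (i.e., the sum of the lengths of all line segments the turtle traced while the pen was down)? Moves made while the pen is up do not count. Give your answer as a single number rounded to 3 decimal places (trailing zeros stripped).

Executing turtle program step by step:
Start: pos=(-5,-3), heading=0, pen down
REPEAT 4 [
  -- iteration 1/4 --
  FD 6: (-5,-3) -> (1,-3) [heading=0, draw]
  LT 180: heading 0 -> 180
  REPEAT 2 [
    -- iteration 1/2 --
    LT 45: heading 180 -> 225
    LT 90: heading 225 -> 315
    -- iteration 2/2 --
    LT 45: heading 315 -> 0
    LT 90: heading 0 -> 90
  ]
  -- iteration 2/4 --
  FD 6: (1,-3) -> (1,3) [heading=90, draw]
  LT 180: heading 90 -> 270
  REPEAT 2 [
    -- iteration 1/2 --
    LT 45: heading 270 -> 315
    LT 90: heading 315 -> 45
    -- iteration 2/2 --
    LT 45: heading 45 -> 90
    LT 90: heading 90 -> 180
  ]
  -- iteration 3/4 --
  FD 6: (1,3) -> (-5,3) [heading=180, draw]
  LT 180: heading 180 -> 0
  REPEAT 2 [
    -- iteration 1/2 --
    LT 45: heading 0 -> 45
    LT 90: heading 45 -> 135
    -- iteration 2/2 --
    LT 45: heading 135 -> 180
    LT 90: heading 180 -> 270
  ]
  -- iteration 4/4 --
  FD 6: (-5,3) -> (-5,-3) [heading=270, draw]
  LT 180: heading 270 -> 90
  REPEAT 2 [
    -- iteration 1/2 --
    LT 45: heading 90 -> 135
    LT 90: heading 135 -> 225
    -- iteration 2/2 --
    LT 45: heading 225 -> 270
    LT 90: heading 270 -> 0
  ]
]
Final: pos=(-5,-3), heading=0, 4 segment(s) drawn

Segment lengths:
  seg 1: (-5,-3) -> (1,-3), length = 6
  seg 2: (1,-3) -> (1,3), length = 6
  seg 3: (1,3) -> (-5,3), length = 6
  seg 4: (-5,3) -> (-5,-3), length = 6
Total = 24

Answer: 24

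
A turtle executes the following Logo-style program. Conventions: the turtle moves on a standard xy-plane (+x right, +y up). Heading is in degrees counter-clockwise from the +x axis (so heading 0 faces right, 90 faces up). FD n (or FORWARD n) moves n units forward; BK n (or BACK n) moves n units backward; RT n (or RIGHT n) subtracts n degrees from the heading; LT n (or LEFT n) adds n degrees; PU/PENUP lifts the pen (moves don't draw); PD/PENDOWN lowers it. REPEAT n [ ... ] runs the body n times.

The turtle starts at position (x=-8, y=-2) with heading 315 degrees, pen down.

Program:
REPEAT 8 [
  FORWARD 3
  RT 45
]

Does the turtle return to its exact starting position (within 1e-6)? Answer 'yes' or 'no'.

Executing turtle program step by step:
Start: pos=(-8,-2), heading=315, pen down
REPEAT 8 [
  -- iteration 1/8 --
  FD 3: (-8,-2) -> (-5.879,-4.121) [heading=315, draw]
  RT 45: heading 315 -> 270
  -- iteration 2/8 --
  FD 3: (-5.879,-4.121) -> (-5.879,-7.121) [heading=270, draw]
  RT 45: heading 270 -> 225
  -- iteration 3/8 --
  FD 3: (-5.879,-7.121) -> (-8,-9.243) [heading=225, draw]
  RT 45: heading 225 -> 180
  -- iteration 4/8 --
  FD 3: (-8,-9.243) -> (-11,-9.243) [heading=180, draw]
  RT 45: heading 180 -> 135
  -- iteration 5/8 --
  FD 3: (-11,-9.243) -> (-13.121,-7.121) [heading=135, draw]
  RT 45: heading 135 -> 90
  -- iteration 6/8 --
  FD 3: (-13.121,-7.121) -> (-13.121,-4.121) [heading=90, draw]
  RT 45: heading 90 -> 45
  -- iteration 7/8 --
  FD 3: (-13.121,-4.121) -> (-11,-2) [heading=45, draw]
  RT 45: heading 45 -> 0
  -- iteration 8/8 --
  FD 3: (-11,-2) -> (-8,-2) [heading=0, draw]
  RT 45: heading 0 -> 315
]
Final: pos=(-8,-2), heading=315, 8 segment(s) drawn

Start position: (-8, -2)
Final position: (-8, -2)
Distance = 0; < 1e-6 -> CLOSED

Answer: yes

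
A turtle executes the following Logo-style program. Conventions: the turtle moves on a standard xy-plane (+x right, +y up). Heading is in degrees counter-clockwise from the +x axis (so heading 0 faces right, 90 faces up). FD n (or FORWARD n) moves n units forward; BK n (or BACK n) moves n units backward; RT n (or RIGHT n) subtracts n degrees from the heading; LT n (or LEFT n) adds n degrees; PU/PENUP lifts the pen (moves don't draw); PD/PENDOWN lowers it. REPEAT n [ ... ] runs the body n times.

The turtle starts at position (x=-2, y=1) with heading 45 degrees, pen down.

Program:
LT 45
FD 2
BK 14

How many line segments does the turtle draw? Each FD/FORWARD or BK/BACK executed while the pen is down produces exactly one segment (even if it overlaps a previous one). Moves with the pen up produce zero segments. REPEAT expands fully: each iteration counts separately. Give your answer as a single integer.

Answer: 2

Derivation:
Executing turtle program step by step:
Start: pos=(-2,1), heading=45, pen down
LT 45: heading 45 -> 90
FD 2: (-2,1) -> (-2,3) [heading=90, draw]
BK 14: (-2,3) -> (-2,-11) [heading=90, draw]
Final: pos=(-2,-11), heading=90, 2 segment(s) drawn
Segments drawn: 2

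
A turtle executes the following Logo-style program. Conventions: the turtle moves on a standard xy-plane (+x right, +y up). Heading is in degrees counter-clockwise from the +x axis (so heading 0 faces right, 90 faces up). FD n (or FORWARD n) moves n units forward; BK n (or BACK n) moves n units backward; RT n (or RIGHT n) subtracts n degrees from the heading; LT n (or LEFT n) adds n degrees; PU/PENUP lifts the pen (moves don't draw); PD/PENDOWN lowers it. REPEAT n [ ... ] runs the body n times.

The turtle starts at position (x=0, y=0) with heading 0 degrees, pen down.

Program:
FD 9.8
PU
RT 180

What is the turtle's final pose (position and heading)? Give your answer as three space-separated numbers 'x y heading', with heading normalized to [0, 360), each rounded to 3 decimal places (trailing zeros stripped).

Executing turtle program step by step:
Start: pos=(0,0), heading=0, pen down
FD 9.8: (0,0) -> (9.8,0) [heading=0, draw]
PU: pen up
RT 180: heading 0 -> 180
Final: pos=(9.8,0), heading=180, 1 segment(s) drawn

Answer: 9.8 0 180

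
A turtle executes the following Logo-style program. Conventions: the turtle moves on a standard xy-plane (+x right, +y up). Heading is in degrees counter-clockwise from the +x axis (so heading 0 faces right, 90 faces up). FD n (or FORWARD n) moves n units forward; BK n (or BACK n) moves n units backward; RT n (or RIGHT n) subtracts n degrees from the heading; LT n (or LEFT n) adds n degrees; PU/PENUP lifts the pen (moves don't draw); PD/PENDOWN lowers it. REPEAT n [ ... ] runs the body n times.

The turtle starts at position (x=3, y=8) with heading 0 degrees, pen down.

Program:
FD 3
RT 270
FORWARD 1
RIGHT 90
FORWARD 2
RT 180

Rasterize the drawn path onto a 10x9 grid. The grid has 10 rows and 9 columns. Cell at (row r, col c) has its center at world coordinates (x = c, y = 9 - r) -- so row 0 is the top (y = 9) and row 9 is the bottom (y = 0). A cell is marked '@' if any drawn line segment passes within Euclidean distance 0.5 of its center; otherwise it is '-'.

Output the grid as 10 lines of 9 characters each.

Answer: ------@@@
---@@@@--
---------
---------
---------
---------
---------
---------
---------
---------

Derivation:
Segment 0: (3,8) -> (6,8)
Segment 1: (6,8) -> (6,9)
Segment 2: (6,9) -> (8,9)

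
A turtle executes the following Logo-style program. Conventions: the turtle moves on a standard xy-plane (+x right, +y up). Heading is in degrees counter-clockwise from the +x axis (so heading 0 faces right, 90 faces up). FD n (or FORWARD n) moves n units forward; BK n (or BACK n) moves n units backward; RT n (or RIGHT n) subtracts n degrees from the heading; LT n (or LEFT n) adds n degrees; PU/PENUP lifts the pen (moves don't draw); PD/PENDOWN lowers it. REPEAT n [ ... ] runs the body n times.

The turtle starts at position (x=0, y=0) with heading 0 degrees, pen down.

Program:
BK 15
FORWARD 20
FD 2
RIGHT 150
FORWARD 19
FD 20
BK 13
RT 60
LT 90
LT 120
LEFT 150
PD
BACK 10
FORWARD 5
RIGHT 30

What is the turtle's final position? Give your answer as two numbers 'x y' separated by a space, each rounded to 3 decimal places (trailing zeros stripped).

Executing turtle program step by step:
Start: pos=(0,0), heading=0, pen down
BK 15: (0,0) -> (-15,0) [heading=0, draw]
FD 20: (-15,0) -> (5,0) [heading=0, draw]
FD 2: (5,0) -> (7,0) [heading=0, draw]
RT 150: heading 0 -> 210
FD 19: (7,0) -> (-9.454,-9.5) [heading=210, draw]
FD 20: (-9.454,-9.5) -> (-26.775,-19.5) [heading=210, draw]
BK 13: (-26.775,-19.5) -> (-15.517,-13) [heading=210, draw]
RT 60: heading 210 -> 150
LT 90: heading 150 -> 240
LT 120: heading 240 -> 0
LT 150: heading 0 -> 150
PD: pen down
BK 10: (-15.517,-13) -> (-6.856,-18) [heading=150, draw]
FD 5: (-6.856,-18) -> (-11.187,-15.5) [heading=150, draw]
RT 30: heading 150 -> 120
Final: pos=(-11.187,-15.5), heading=120, 8 segment(s) drawn

Answer: -11.187 -15.5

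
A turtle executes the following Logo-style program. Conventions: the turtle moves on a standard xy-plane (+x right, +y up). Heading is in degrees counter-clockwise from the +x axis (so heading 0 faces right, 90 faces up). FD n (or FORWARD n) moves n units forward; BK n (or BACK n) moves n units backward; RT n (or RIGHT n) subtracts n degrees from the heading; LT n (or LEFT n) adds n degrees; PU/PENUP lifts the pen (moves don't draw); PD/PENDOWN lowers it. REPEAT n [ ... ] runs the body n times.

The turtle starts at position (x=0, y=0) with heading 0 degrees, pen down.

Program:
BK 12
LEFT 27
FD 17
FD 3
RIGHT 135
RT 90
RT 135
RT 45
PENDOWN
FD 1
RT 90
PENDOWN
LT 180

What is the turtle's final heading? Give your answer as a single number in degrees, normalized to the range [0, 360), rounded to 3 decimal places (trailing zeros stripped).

Executing turtle program step by step:
Start: pos=(0,0), heading=0, pen down
BK 12: (0,0) -> (-12,0) [heading=0, draw]
LT 27: heading 0 -> 27
FD 17: (-12,0) -> (3.147,7.718) [heading=27, draw]
FD 3: (3.147,7.718) -> (5.82,9.08) [heading=27, draw]
RT 135: heading 27 -> 252
RT 90: heading 252 -> 162
RT 135: heading 162 -> 27
RT 45: heading 27 -> 342
PD: pen down
FD 1: (5.82,9.08) -> (6.771,8.771) [heading=342, draw]
RT 90: heading 342 -> 252
PD: pen down
LT 180: heading 252 -> 72
Final: pos=(6.771,8.771), heading=72, 4 segment(s) drawn

Answer: 72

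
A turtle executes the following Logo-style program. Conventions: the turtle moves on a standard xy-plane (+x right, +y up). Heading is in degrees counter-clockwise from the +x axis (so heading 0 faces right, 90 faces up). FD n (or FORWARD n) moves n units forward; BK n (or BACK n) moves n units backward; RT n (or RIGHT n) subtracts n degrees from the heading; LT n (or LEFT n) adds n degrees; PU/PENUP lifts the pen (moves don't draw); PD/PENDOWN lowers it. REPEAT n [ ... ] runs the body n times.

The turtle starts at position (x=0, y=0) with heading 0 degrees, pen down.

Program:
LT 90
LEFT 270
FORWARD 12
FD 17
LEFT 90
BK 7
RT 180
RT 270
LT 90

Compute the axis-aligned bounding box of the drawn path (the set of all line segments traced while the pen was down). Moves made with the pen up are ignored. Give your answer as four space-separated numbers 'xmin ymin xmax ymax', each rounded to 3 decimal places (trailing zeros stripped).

Answer: 0 -7 29 0

Derivation:
Executing turtle program step by step:
Start: pos=(0,0), heading=0, pen down
LT 90: heading 0 -> 90
LT 270: heading 90 -> 0
FD 12: (0,0) -> (12,0) [heading=0, draw]
FD 17: (12,0) -> (29,0) [heading=0, draw]
LT 90: heading 0 -> 90
BK 7: (29,0) -> (29,-7) [heading=90, draw]
RT 180: heading 90 -> 270
RT 270: heading 270 -> 0
LT 90: heading 0 -> 90
Final: pos=(29,-7), heading=90, 3 segment(s) drawn

Segment endpoints: x in {0, 12, 29, 29}, y in {-7, 0, 0, 0}
xmin=0, ymin=-7, xmax=29, ymax=0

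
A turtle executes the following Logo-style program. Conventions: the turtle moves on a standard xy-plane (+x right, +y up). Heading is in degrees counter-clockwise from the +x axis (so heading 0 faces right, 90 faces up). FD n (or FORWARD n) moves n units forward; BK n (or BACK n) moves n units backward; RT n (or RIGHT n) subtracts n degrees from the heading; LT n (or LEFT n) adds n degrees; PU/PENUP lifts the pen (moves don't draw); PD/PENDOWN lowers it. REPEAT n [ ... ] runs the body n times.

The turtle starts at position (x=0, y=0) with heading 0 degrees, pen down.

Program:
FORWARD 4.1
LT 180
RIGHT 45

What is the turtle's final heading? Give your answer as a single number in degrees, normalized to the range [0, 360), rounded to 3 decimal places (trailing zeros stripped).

Executing turtle program step by step:
Start: pos=(0,0), heading=0, pen down
FD 4.1: (0,0) -> (4.1,0) [heading=0, draw]
LT 180: heading 0 -> 180
RT 45: heading 180 -> 135
Final: pos=(4.1,0), heading=135, 1 segment(s) drawn

Answer: 135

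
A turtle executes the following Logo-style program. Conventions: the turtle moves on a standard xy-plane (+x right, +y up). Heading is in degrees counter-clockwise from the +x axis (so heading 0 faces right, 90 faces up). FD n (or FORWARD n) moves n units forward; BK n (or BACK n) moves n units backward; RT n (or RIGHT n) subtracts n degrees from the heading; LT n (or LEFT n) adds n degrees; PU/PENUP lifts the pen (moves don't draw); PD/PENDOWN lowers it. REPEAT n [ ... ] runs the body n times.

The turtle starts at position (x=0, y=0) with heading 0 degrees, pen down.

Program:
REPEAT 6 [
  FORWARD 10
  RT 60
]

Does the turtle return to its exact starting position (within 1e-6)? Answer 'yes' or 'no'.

Answer: yes

Derivation:
Executing turtle program step by step:
Start: pos=(0,0), heading=0, pen down
REPEAT 6 [
  -- iteration 1/6 --
  FD 10: (0,0) -> (10,0) [heading=0, draw]
  RT 60: heading 0 -> 300
  -- iteration 2/6 --
  FD 10: (10,0) -> (15,-8.66) [heading=300, draw]
  RT 60: heading 300 -> 240
  -- iteration 3/6 --
  FD 10: (15,-8.66) -> (10,-17.321) [heading=240, draw]
  RT 60: heading 240 -> 180
  -- iteration 4/6 --
  FD 10: (10,-17.321) -> (0,-17.321) [heading=180, draw]
  RT 60: heading 180 -> 120
  -- iteration 5/6 --
  FD 10: (0,-17.321) -> (-5,-8.66) [heading=120, draw]
  RT 60: heading 120 -> 60
  -- iteration 6/6 --
  FD 10: (-5,-8.66) -> (0,0) [heading=60, draw]
  RT 60: heading 60 -> 0
]
Final: pos=(0,0), heading=0, 6 segment(s) drawn

Start position: (0, 0)
Final position: (0, 0)
Distance = 0; < 1e-6 -> CLOSED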